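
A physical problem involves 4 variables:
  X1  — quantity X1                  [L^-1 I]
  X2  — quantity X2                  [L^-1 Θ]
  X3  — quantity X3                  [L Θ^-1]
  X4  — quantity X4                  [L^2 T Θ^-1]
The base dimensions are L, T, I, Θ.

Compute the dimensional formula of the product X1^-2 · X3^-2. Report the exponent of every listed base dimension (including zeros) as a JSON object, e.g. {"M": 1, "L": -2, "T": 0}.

{"L": 0, "T": 0, "I": -2, "Θ": 2}

Write exponents as rows L,T,I,Θ / cols X1,X2,X3,X4:
  L: [-1 -1  1  2]
  T: [ 0  0  0  1]
  I: [ 1  0  0  0]
  Θ: [ 0  1 -1 -1]
  [L]: (-2)·-1+(-2)·1 = 0
  [T]: (-2)·0+(-2)·0 = 0
  [I]: (-2)·1+(-2)·0 = -2
  [Θ]: (-2)·0+(-2)·-1 = 2
⇒ I^-2 Θ^2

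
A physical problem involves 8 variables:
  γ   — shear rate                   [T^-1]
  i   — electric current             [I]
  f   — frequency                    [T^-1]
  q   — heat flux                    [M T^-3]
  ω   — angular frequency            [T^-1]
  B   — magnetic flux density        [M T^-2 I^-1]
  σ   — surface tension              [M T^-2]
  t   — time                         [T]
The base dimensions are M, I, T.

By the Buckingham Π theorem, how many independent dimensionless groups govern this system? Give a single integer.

5

Write exponents as rows M,I,T / cols γ,i,f,q,ω,B,σ,t:
  M: [ 0  0  0  1  0  1  1  0]
  I: [ 0  1  0  0  0 -1  0  0]
  T: [-1  0 -1 -3 -1 -2 -2  1]
RREF → pivots at {γ,i,q} ⇒ r = 3
n=8, r=3 ⇒ 5 dimensionless groups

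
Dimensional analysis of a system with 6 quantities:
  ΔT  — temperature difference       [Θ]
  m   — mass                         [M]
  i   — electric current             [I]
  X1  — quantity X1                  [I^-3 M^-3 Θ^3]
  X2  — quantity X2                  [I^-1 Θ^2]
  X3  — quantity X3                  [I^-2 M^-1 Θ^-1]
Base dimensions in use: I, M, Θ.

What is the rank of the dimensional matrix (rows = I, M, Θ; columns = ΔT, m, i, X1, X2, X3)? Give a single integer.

3

Write exponents as rows I,M,Θ / cols ΔT,m,i,X1,X2,X3:
  I: [ 0  0  1 -3 -1 -2]
  M: [ 0  1  0 -3  0 -1]
  Θ: [ 1  0  0  3  2 -1]
RREF → pivots at {ΔT,m,i} ⇒ r = 3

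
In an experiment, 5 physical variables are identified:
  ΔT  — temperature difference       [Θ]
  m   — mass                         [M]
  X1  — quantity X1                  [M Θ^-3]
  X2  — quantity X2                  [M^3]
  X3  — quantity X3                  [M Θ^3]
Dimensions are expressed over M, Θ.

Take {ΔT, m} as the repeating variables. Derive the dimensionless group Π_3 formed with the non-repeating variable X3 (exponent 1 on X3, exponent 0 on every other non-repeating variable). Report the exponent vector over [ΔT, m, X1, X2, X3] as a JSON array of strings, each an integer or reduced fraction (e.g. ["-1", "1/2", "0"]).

["-3", "-1", "0", "0", "1"]

Write exponents as rows M,Θ / cols ΔT,m,X1,X2,X3:
  M: [ 0  1  1  3  1]
  Θ: [ 1  0 -3  0  3]
Echelon form has 2 nonzero rows (pivots: ΔT,m)
Pivot set = {ΔT,m}, free = {X1,X2,X3}
RREF:
  r0: [   1    0   -3    0    3]
  r1: [   0    1    1    3    1]
Fix exponent of X3 at 1, X1 at 0, X2 at 0; solve each RREF row for its pivot's exponent:
  r0: exp(ΔT) + (3)·1 = 0 ⇒ exp(ΔT) = -3
  r1: exp(m) + (1)·1 = 0 ⇒ exp(m) = -1
Π_3 = ΔT^-3 · m^-1 · X3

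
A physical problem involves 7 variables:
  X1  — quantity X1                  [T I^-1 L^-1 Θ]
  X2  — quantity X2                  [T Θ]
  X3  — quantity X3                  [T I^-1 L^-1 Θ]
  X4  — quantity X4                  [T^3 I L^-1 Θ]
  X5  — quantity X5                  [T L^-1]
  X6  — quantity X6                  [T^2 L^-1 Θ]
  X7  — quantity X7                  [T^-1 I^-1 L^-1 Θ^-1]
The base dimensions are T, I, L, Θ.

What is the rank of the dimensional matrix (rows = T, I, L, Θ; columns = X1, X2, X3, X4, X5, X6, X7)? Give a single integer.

3

Exponent matrix [T,I,L,Θ] × [X1,X2,X3,X4,X5,X6,X7]:
  T: [ 1  1  1  3  1  2 -1]
  I: [-1  0 -1  1  0  0 -1]
  L: [-1  0 -1 -1 -1 -1 -1]
  Θ: [ 1  1  1  1  0  1 -1]
Echelon form has 3 nonzero rows (pivots: X1,X2,X4)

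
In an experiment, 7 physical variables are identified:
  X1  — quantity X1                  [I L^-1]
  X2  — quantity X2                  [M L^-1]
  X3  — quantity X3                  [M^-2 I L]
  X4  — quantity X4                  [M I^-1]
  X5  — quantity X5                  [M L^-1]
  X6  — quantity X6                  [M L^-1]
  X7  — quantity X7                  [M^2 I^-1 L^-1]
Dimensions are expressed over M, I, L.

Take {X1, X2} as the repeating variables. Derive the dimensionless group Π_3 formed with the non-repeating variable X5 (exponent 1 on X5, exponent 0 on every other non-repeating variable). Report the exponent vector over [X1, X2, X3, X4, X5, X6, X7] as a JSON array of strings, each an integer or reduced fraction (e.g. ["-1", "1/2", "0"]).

["0", "-1", "0", "0", "1", "0", "0"]

Dimensional matrix (M×I×L by X1×X2×X3×X4×X5×X6×X7):
  M: [ 0  1 -2  1  1  1  2]
  I: [ 1  0  1 -1  0  0 -1]
  L: [-1 -1  1  0 -1 -1 -1]
Echelon form has 2 nonzero rows (pivots: X1,X2)
Pivot set = {X1,X2}, free = {X3,X4,X5,X6,X7}
RREF:
  r0: [   1    0    1   -1    0    0   -1]
  r1: [   0    1   -2    1    1    1    2]
  r2: [   0    0    0    0    0    0    0]
Fix exponent of X5 at 1, X3 at 0, X4 at 0, X6 at 0, X7 at 0; solve each RREF row for its pivot's exponent:
  r0: exp(X1) + (0)·1 = 0 ⇒ exp(X1) = 0
  r1: exp(X2) + (1)·1 = 0 ⇒ exp(X2) = -1
Π_3 = X2^-1 · X5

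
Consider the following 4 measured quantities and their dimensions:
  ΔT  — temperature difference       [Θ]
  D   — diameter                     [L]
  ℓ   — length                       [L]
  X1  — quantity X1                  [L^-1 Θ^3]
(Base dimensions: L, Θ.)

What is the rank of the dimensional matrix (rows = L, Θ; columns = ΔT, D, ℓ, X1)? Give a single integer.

2

Dimensional matrix (L×Θ by ΔT×D×ℓ×X1):
  L: [ 0  1  1 -1]
  Θ: [ 1  0  0  3]
Echelon form has 2 nonzero rows (pivots: ΔT,D)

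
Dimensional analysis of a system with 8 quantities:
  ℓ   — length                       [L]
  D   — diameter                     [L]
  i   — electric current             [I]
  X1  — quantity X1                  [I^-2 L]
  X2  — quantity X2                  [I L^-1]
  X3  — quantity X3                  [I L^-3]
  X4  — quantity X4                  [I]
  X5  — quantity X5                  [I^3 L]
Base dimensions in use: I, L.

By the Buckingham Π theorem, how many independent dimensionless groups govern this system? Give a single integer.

6

Exponent matrix [I,L] × [ℓ,D,i,X1,X2,X3,X4,X5]:
  I: [ 0  0  1 -2  1  1  1  3]
  L: [ 1  1  0  1 -1 -3  0  1]
RREF → pivots at {ℓ,i} ⇒ r = 2
n=8, r=2 ⇒ 6 dimensionless groups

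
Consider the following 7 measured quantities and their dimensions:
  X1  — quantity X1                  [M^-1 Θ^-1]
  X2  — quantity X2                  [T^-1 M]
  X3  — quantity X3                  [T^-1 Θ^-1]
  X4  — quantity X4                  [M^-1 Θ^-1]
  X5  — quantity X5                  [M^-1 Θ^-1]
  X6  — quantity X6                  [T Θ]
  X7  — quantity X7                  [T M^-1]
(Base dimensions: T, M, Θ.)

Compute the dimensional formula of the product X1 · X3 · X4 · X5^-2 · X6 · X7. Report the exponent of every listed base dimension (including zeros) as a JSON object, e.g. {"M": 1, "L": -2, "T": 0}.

Write exponents as rows T,M,Θ / cols X1,X2,X3,X4,X5,X6,X7:
  T: [ 0 -1 -1  0  0  1  1]
  M: [-1  1  0 -1 -1  0 -1]
  Θ: [-1  0 -1 -1 -1  1  0]
  [T]: (1)·0+(1)·-1+(1)·0+(-2)·0+(1)·1+(1)·1 = 1
  [M]: (1)·-1+(1)·0+(1)·-1+(-2)·-1+(1)·0+(1)·-1 = -1
  [Θ]: (1)·-1+(1)·-1+(1)·-1+(-2)·-1+(1)·1+(1)·0 = 0
⇒ T M^-1

{"T": 1, "M": -1, "Θ": 0}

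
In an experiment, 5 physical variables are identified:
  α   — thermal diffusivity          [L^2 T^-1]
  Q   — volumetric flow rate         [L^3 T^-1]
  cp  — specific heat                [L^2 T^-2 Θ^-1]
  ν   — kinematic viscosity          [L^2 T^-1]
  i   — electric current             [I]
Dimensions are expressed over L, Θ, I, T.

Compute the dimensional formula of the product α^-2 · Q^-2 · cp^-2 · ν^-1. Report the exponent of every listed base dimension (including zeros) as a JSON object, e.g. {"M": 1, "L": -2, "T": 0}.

{"L": -16, "Θ": 2, "I": 0, "T": 9}

Exponent matrix [L,Θ,I,T] × [α,Q,cp,ν,i]:
  L: [ 2  3  2  2  0]
  Θ: [ 0  0 -1  0  0]
  I: [ 0  0  0  0  1]
  T: [-1 -1 -2 -1  0]
  [L]: (-2)·2+(-2)·3+(-2)·2+(-1)·2 = -16
  [Θ]: (-2)·0+(-2)·0+(-2)·-1+(-1)·0 = 2
  [I]: (-2)·0+(-2)·0+(-2)·0+(-1)·0 = 0
  [T]: (-2)·-1+(-2)·-1+(-2)·-2+(-1)·-1 = 9
⇒ L^-16 Θ^2 T^9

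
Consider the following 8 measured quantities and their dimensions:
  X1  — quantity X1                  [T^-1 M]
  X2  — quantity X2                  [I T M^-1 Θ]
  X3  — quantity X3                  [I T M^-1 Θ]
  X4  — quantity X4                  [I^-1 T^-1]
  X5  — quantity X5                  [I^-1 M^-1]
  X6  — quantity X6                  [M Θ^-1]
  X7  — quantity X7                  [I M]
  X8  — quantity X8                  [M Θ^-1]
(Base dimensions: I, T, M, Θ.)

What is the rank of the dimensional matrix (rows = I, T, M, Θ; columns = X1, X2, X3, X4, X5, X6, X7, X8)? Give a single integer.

Exponent matrix [I,T,M,Θ] × [X1,X2,X3,X4,X5,X6,X7,X8]:
  I: [ 0  1  1 -1 -1  0  1  0]
  T: [-1  1  1 -1  0  0  0  0]
  M: [ 1 -1 -1  0 -1  1  1  1]
  Θ: [ 0  1  1  0  0 -1  0 -1]
RREF → pivots at {X1,X2,X4} ⇒ r = 3

3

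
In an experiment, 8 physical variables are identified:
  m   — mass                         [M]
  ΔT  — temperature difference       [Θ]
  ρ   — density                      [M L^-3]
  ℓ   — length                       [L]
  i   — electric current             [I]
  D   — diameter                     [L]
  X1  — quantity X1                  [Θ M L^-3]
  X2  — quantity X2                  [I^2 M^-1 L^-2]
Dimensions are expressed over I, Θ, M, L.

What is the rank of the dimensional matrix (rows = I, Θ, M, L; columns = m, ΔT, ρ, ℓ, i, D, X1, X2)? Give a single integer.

4

Write exponents as rows I,Θ,M,L / cols m,ΔT,ρ,ℓ,i,D,X1,X2:
  I: [ 0  0  0  0  1  0  0  2]
  Θ: [ 0  1  0  0  0  0  1  0]
  M: [ 1  0  1  0  0  0  1 -1]
  L: [ 0  0 -3  1  0  1 -3 -2]
RREF → pivots at {m,ΔT,ρ,i} ⇒ r = 4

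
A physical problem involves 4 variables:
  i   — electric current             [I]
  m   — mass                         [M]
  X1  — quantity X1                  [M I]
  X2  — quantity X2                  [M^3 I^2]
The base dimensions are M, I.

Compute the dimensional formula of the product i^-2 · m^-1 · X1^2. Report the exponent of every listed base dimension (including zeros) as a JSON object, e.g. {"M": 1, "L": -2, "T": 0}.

Dimensional matrix (M×I by i×m×X1×X2):
  M: [ 0  1  1  3]
  I: [ 1  0  1  2]
  [M]: (-2)·0+(-1)·1+(2)·1 = 1
  [I]: (-2)·1+(-1)·0+(2)·1 = 0
⇒ M

{"M": 1, "I": 0}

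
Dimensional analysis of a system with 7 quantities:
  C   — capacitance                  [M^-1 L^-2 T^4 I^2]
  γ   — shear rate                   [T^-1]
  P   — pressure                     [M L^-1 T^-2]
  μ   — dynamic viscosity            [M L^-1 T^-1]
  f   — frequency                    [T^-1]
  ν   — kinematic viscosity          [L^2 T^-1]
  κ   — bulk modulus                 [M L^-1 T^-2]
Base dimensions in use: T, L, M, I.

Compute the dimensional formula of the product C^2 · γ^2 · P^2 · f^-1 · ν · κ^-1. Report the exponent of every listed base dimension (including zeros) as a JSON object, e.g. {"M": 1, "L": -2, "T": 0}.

Exponent matrix [T,L,M,I] × [C,γ,P,μ,f,ν,κ]:
  T: [ 4 -1 -2 -1 -1 -1 -2]
  L: [-2  0 -1 -1  0  2 -1]
  M: [-1  0  1  1  0  0  1]
  I: [ 2  0  0  0  0  0  0]
  [T]: (2)·4+(2)·-1+(2)·-2+(-1)·-1+(1)·-1+(-1)·-2 = 4
  [L]: (2)·-2+(2)·0+(2)·-1+(-1)·0+(1)·2+(-1)·-1 = -3
  [M]: (2)·-1+(2)·0+(2)·1+(-1)·0+(1)·0+(-1)·1 = -1
  [I]: (2)·2+(2)·0+(2)·0+(-1)·0+(1)·0+(-1)·0 = 4
⇒ T^4 L^-3 M^-1 I^4

{"T": 4, "L": -3, "M": -1, "I": 4}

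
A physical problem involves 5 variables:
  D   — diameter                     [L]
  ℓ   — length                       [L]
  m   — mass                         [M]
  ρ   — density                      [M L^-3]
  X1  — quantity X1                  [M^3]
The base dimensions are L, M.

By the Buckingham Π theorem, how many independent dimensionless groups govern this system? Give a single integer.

3

Dimensional matrix (L×M by D×ℓ×m×ρ×X1):
  L: [ 1  1  0 -3  0]
  M: [ 0  0  1  1  3]
Row reduction gives pivot columns D,m; rank = 2
n=5, r=2 ⇒ 3 dimensionless groups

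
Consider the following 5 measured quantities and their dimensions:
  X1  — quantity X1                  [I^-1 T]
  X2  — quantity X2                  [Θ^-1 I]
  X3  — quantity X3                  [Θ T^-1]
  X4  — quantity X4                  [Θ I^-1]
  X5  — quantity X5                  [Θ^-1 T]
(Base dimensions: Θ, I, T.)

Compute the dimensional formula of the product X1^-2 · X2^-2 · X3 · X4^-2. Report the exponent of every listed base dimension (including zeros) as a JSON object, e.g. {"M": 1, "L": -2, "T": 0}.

Write exponents as rows Θ,I,T / cols X1,X2,X3,X4,X5:
  Θ: [ 0 -1  1  1 -1]
  I: [-1  1  0 -1  0]
  T: [ 1  0 -1  0  1]
  [Θ]: (-2)·0+(-2)·-1+(1)·1+(-2)·1 = 1
  [I]: (-2)·-1+(-2)·1+(1)·0+(-2)·-1 = 2
  [T]: (-2)·1+(-2)·0+(1)·-1+(-2)·0 = -3
⇒ Θ I^2 T^-3

{"Θ": 1, "I": 2, "T": -3}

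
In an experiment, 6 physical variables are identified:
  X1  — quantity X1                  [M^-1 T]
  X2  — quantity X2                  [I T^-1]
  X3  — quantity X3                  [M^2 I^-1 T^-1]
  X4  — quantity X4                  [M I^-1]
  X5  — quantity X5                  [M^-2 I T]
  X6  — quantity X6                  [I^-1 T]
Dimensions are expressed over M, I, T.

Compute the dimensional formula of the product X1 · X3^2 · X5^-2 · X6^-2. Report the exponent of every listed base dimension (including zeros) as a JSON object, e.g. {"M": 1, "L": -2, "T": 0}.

Write exponents as rows M,I,T / cols X1,X2,X3,X4,X5,X6:
  M: [-1  0  2  1 -2  0]
  I: [ 0  1 -1 -1  1 -1]
  T: [ 1 -1 -1  0  1  1]
  [M]: (1)·-1+(2)·2+(-2)·-2+(-2)·0 = 7
  [I]: (1)·0+(2)·-1+(-2)·1+(-2)·-1 = -2
  [T]: (1)·1+(2)·-1+(-2)·1+(-2)·1 = -5
⇒ M^7 I^-2 T^-5

{"M": 7, "I": -2, "T": -5}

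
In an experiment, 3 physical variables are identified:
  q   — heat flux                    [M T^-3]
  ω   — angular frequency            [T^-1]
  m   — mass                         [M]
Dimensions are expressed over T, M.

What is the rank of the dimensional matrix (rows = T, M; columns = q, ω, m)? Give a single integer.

2

Write exponents as rows T,M / cols q,ω,m:
  T: [-3 -1  0]
  M: [ 1  0  1]
Echelon form has 2 nonzero rows (pivots: q,ω)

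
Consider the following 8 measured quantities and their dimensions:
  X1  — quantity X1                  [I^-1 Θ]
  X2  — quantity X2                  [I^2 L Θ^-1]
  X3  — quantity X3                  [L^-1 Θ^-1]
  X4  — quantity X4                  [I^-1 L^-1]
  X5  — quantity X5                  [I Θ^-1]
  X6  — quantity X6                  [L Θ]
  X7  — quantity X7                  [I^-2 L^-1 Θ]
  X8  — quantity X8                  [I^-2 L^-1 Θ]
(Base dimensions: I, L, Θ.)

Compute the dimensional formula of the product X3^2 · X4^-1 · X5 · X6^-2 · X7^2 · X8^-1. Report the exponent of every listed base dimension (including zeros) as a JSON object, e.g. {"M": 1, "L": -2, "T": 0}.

{"I": 0, "L": -4, "Θ": -4}

Dimensional matrix (I×L×Θ by X1×X2×X3×X4×X5×X6×X7×X8):
  I: [-1  2  0 -1  1  0 -2 -2]
  L: [ 0  1 -1 -1  0  1 -1 -1]
  Θ: [ 1 -1 -1  0 -1  1  1  1]
  [I]: (2)·0+(-1)·-1+(1)·1+(-2)·0+(2)·-2+(-1)·-2 = 0
  [L]: (2)·-1+(-1)·-1+(1)·0+(-2)·1+(2)·-1+(-1)·-1 = -4
  [Θ]: (2)·-1+(-1)·0+(1)·-1+(-2)·1+(2)·1+(-1)·1 = -4
⇒ L^-4 Θ^-4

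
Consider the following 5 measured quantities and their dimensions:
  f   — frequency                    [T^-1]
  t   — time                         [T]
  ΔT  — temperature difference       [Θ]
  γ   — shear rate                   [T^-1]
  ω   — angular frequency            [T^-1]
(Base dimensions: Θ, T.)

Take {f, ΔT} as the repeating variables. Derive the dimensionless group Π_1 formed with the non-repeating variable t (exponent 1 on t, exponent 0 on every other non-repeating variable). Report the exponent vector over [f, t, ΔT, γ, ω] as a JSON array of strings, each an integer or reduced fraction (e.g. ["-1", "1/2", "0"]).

["1", "1", "0", "0", "0"]

Write exponents as rows Θ,T / cols f,t,ΔT,γ,ω:
  Θ: [ 0  0  1  0  0]
  T: [-1  1  0 -1 -1]
Row reduction gives pivot columns f,ΔT; rank = 2
Pivot set = {f,ΔT}, free = {t,γ,ω}
RREF:
  r0: [   1   -1    0    1    1]
  r1: [   0    0    1    0    0]
Fix exponent of t at 1, γ at 0, ω at 0; solve each RREF row for its pivot's exponent:
  r0: exp(f) + (-1)·1 = 0 ⇒ exp(f) = 1
  r1: exp(ΔT) + (0)·1 = 0 ⇒ exp(ΔT) = 0
Π_1 = f · t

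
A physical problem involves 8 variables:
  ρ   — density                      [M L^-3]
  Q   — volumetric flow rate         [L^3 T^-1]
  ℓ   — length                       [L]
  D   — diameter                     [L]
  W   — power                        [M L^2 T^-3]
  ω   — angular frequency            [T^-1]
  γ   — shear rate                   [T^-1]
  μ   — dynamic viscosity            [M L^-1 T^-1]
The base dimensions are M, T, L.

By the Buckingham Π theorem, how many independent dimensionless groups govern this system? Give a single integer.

Write exponents as rows M,T,L / cols ρ,Q,ℓ,D,W,ω,γ,μ:
  M: [ 1  0  0  0  1  0  0  1]
  T: [ 0 -1  0  0 -3 -1 -1 -1]
  L: [-3  3  1  1  2  0  0 -1]
Echelon form has 3 nonzero rows (pivots: ρ,Q,ℓ)
8 vars − rank 3 = 5 Π groups

5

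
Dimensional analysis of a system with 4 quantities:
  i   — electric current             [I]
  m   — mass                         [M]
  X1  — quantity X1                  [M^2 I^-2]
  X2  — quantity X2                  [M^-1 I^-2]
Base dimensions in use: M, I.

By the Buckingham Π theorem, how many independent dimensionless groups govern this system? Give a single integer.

2

Write exponents as rows M,I / cols i,m,X1,X2:
  M: [ 0  1  2 -1]
  I: [ 1  0 -2 -2]
Echelon form has 2 nonzero rows (pivots: i,m)
n=4, r=2 ⇒ 2 dimensionless groups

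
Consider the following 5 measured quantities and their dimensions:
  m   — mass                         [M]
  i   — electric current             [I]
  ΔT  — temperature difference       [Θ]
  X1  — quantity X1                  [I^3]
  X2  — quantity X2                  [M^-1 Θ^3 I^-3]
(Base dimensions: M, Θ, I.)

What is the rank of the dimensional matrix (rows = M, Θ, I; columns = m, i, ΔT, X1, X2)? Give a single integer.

3

Write exponents as rows M,Θ,I / cols m,i,ΔT,X1,X2:
  M: [ 1  0  0  0 -1]
  Θ: [ 0  0  1  0  3]
  I: [ 0  1  0  3 -3]
RREF → pivots at {m,i,ΔT} ⇒ r = 3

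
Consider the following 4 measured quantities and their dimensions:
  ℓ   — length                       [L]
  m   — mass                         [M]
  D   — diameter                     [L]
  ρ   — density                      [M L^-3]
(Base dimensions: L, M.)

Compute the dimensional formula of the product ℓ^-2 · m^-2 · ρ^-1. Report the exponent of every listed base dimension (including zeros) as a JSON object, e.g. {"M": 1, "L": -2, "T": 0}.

Dimensional matrix (L×M by ℓ×m×D×ρ):
  L: [ 1  0  1 -3]
  M: [ 0  1  0  1]
  [L]: (-2)·1+(-2)·0+(-1)·-3 = 1
  [M]: (-2)·0+(-2)·1+(-1)·1 = -3
⇒ L M^-3

{"L": 1, "M": -3}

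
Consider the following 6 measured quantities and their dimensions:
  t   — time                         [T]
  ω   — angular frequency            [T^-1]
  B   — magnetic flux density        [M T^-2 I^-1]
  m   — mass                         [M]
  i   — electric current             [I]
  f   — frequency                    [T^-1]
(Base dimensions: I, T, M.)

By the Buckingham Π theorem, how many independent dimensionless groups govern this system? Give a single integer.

3

Write exponents as rows I,T,M / cols t,ω,B,m,i,f:
  I: [ 0  0 -1  0  1  0]
  T: [ 1 -1 -2  0  0 -1]
  M: [ 0  0  1  1  0  0]
Row reduction gives pivot columns t,B,m; rank = 3
6 vars − rank 3 = 3 Π groups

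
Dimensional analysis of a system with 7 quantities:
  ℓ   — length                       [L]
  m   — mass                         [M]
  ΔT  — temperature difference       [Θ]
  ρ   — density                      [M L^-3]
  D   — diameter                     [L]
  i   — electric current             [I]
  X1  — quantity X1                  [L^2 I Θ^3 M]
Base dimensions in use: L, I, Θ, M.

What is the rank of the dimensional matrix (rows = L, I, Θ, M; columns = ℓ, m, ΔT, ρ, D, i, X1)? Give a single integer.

4

Dimensional matrix (L×I×Θ×M by ℓ×m×ΔT×ρ×D×i×X1):
  L: [ 1  0  0 -3  1  0  2]
  I: [ 0  0  0  0  0  1  1]
  Θ: [ 0  0  1  0  0  0  3]
  M: [ 0  1  0  1  0  0  1]
RREF → pivots at {ℓ,m,ΔT,i} ⇒ r = 4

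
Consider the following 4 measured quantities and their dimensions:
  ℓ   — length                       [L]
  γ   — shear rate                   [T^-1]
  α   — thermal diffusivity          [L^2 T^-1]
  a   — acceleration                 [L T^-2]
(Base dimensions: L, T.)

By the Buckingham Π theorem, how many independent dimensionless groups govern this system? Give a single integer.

Write exponents as rows L,T / cols ℓ,γ,α,a:
  L: [ 1  0  2  1]
  T: [ 0 -1 -1 -2]
Row reduction gives pivot columns ℓ,γ; rank = 2
Π count = n − r = 4 − 2 = 2

2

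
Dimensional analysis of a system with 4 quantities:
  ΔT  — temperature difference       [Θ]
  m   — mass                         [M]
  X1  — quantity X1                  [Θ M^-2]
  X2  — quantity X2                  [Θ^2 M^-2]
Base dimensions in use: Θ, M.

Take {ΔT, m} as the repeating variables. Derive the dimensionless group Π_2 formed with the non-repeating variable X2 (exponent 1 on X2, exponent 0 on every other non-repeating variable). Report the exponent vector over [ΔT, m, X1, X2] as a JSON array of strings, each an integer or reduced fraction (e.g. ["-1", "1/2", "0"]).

Dimensional matrix (Θ×M by ΔT×m×X1×X2):
  Θ: [ 1  0  1  2]
  M: [ 0  1 -2 -2]
Row reduction gives pivot columns ΔT,m; rank = 2
Pivot set = {ΔT,m}, free = {X1,X2}
RREF:
  r0: [   1    0    1    2]
  r1: [   0    1   -2   -2]
Fix exponent of X2 at 1, X1 at 0; solve each RREF row for its pivot's exponent:
  r0: exp(ΔT) + (2)·1 = 0 ⇒ exp(ΔT) = -2
  r1: exp(m) + (-2)·1 = 0 ⇒ exp(m) = 2
Π_2 = ΔT^-2 · m^2 · X2

["-2", "2", "0", "1"]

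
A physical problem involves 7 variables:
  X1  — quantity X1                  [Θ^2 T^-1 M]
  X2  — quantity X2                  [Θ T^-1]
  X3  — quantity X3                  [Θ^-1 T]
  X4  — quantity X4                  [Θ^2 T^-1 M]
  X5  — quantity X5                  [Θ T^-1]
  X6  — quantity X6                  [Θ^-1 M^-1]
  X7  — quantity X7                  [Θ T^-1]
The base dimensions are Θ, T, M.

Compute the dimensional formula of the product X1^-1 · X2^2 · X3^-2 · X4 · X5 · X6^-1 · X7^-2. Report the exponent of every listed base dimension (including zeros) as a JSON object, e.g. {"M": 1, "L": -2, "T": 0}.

Exponent matrix [Θ,T,M] × [X1,X2,X3,X4,X5,X6,X7]:
  Θ: [ 2  1 -1  2  1 -1  1]
  T: [-1 -1  1 -1 -1  0 -1]
  M: [ 1  0  0  1  0 -1  0]
  [Θ]: (-1)·2+(2)·1+(-2)·-1+(1)·2+(1)·1+(-1)·-1+(-2)·1 = 4
  [T]: (-1)·-1+(2)·-1+(-2)·1+(1)·-1+(1)·-1+(-1)·0+(-2)·-1 = -3
  [M]: (-1)·1+(2)·0+(-2)·0+(1)·1+(1)·0+(-1)·-1+(-2)·0 = 1
⇒ Θ^4 T^-3 M

{"Θ": 4, "T": -3, "M": 1}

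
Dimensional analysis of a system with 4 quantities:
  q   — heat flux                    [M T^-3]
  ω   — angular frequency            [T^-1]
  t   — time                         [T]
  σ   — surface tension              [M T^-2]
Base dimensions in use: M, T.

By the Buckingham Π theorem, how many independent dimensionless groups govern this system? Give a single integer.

Exponent matrix [M,T] × [q,ω,t,σ]:
  M: [ 1  0  0  1]
  T: [-3 -1  1 -2]
RREF → pivots at {q,ω} ⇒ r = 2
n=4, r=2 ⇒ 2 dimensionless groups

2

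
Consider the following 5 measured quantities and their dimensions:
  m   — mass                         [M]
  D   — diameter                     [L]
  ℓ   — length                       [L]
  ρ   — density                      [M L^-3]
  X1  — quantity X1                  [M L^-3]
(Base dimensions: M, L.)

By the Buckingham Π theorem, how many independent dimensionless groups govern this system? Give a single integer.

Write exponents as rows M,L / cols m,D,ℓ,ρ,X1:
  M: [ 1  0  0  1  1]
  L: [ 0  1  1 -3 -3]
Echelon form has 2 nonzero rows (pivots: m,D)
5 vars − rank 2 = 3 Π groups

3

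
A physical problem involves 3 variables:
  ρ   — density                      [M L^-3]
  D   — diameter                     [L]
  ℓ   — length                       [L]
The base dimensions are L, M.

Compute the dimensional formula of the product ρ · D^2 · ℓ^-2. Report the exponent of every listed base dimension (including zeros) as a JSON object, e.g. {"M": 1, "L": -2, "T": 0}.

{"L": -3, "M": 1}

Exponent matrix [L,M] × [ρ,D,ℓ]:
  L: [-3  1  1]
  M: [ 1  0  0]
  [L]: (1)·-3+(2)·1+(-2)·1 = -3
  [M]: (1)·1+(2)·0+(-2)·0 = 1
⇒ L^-3 M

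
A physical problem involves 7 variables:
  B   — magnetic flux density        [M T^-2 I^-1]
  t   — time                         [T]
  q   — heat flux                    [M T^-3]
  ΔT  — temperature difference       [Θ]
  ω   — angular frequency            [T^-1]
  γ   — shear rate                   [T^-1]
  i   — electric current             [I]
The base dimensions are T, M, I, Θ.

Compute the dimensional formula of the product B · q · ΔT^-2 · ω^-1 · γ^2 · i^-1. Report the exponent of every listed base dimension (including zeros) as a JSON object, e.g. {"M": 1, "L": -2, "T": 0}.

{"T": -6, "M": 2, "I": -2, "Θ": -2}

Exponent matrix [T,M,I,Θ] × [B,t,q,ΔT,ω,γ,i]:
  T: [-2  1 -3  0 -1 -1  0]
  M: [ 1  0  1  0  0  0  0]
  I: [-1  0  0  0  0  0  1]
  Θ: [ 0  0  0  1  0  0  0]
  [T]: (1)·-2+(1)·-3+(-2)·0+(-1)·-1+(2)·-1+(-1)·0 = -6
  [M]: (1)·1+(1)·1+(-2)·0+(-1)·0+(2)·0+(-1)·0 = 2
  [I]: (1)·-1+(1)·0+(-2)·0+(-1)·0+(2)·0+(-1)·1 = -2
  [Θ]: (1)·0+(1)·0+(-2)·1+(-1)·0+(2)·0+(-1)·0 = -2
⇒ T^-6 M^2 I^-2 Θ^-2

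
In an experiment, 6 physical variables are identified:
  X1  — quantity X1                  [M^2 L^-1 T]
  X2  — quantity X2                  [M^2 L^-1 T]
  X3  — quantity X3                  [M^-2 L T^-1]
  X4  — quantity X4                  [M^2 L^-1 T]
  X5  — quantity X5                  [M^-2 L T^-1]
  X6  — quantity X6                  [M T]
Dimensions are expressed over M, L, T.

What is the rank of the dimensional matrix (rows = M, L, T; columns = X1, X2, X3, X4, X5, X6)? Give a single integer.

2

Write exponents as rows M,L,T / cols X1,X2,X3,X4,X5,X6:
  M: [ 2  2 -2  2 -2  1]
  L: [-1 -1  1 -1  1  0]
  T: [ 1  1 -1  1 -1  1]
RREF → pivots at {X1,X6} ⇒ r = 2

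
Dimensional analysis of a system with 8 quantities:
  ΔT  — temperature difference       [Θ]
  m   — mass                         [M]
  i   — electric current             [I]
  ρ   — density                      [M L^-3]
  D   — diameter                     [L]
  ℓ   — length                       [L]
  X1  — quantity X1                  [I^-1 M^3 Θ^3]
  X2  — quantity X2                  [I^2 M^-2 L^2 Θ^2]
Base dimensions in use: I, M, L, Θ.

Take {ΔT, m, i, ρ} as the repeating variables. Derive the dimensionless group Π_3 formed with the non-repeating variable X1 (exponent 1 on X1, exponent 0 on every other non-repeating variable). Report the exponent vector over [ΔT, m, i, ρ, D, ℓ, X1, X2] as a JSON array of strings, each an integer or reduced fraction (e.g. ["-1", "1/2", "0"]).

["-3", "-3", "1", "0", "0", "0", "1", "0"]

Dimensional matrix (I×M×L×Θ by ΔT×m×i×ρ×D×ℓ×X1×X2):
  I: [ 0  0  1  0  0  0 -1  2]
  M: [ 0  1  0  1  0  0  3 -2]
  L: [ 0  0  0 -3  1  1  0  2]
  Θ: [ 1  0  0  0  0  0  3  2]
Row reduction gives pivot columns ΔT,m,i,ρ; rank = 4
Pivot set = {ΔT,m,i,ρ}, free = {D,ℓ,X1,X2}
RREF:
  r0: [   1    0    0    0    0    0    3    2]
  r1: [   0    1    0    0  1/3  1/3    3 -4/3]
  r2: [   0    0    1    0    0    0   -1    2]
  r3: [   0    0    0    1 -1/3 -1/3    0 -2/3]
Fix exponent of X1 at 1, D at 0, ℓ at 0, X2 at 0; solve each RREF row for its pivot's exponent:
  r0: exp(ΔT) + (3)·1 = 0 ⇒ exp(ΔT) = -3
  r1: exp(m) + (3)·1 = 0 ⇒ exp(m) = -3
  r2: exp(i) + (-1)·1 = 0 ⇒ exp(i) = 1
  r3: exp(ρ) + (0)·1 = 0 ⇒ exp(ρ) = 0
Π_3 = ΔT^-3 · m^-3 · i · X1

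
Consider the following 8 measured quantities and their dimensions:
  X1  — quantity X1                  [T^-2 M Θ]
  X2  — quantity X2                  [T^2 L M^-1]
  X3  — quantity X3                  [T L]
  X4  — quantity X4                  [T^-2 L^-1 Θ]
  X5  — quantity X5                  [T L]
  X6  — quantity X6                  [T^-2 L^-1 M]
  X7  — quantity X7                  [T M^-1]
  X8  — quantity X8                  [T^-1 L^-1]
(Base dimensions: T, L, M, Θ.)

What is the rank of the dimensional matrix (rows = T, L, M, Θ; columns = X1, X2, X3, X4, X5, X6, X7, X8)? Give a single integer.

3

Exponent matrix [T,L,M,Θ] × [X1,X2,X3,X4,X5,X6,X7,X8]:
  T: [-2  2  1 -2  1 -2  1 -1]
  L: [ 0  1  1 -1  1 -1  0 -1]
  M: [ 1 -1  0  0  0  1 -1  0]
  Θ: [ 1  0  0  1  0  0  0  0]
Echelon form has 3 nonzero rows (pivots: X1,X2,X3)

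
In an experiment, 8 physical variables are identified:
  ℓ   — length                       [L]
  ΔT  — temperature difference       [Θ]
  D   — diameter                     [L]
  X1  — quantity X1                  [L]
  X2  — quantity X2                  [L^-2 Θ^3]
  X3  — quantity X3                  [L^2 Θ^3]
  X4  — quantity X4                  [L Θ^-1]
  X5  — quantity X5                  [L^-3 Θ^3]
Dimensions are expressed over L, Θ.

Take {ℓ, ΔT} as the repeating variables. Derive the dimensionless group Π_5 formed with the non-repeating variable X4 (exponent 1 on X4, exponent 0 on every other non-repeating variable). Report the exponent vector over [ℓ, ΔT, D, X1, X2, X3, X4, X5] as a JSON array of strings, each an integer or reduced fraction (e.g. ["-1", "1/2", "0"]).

["-1", "1", "0", "0", "0", "0", "1", "0"]

Dimensional matrix (L×Θ by ℓ×ΔT×D×X1×X2×X3×X4×X5):
  L: [ 1  0  1  1 -2  2  1 -3]
  Θ: [ 0  1  0  0  3  3 -1  3]
Row reduction gives pivot columns ℓ,ΔT; rank = 2
Repeat: ℓ,ΔT; free: D,X1,X2,X3,X4,X5
RREF:
  r0: [   1    0    1    1   -2    2    1   -3]
  r1: [   0    1    0    0    3    3   -1    3]
Fix exponent of X4 at 1, D at 0, X1 at 0, X2 at 0, X3 at 0, X5 at 0; solve each RREF row for its pivot's exponent:
  r0: exp(ℓ) + (1)·1 = 0 ⇒ exp(ℓ) = -1
  r1: exp(ΔT) + (-1)·1 = 0 ⇒ exp(ΔT) = 1
Π_5 = ℓ^-1 · ΔT · X4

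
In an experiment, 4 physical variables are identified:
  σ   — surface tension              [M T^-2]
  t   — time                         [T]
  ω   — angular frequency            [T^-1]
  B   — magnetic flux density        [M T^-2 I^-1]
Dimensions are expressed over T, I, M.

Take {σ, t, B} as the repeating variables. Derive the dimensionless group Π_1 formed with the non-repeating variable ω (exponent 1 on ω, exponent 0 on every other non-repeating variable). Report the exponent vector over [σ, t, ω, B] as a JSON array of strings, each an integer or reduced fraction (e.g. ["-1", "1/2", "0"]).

Write exponents as rows T,I,M / cols σ,t,ω,B:
  T: [-2  1 -1 -2]
  I: [ 0  0  0 -1]
  M: [ 1  0  0  1]
RREF → pivots at {σ,t,B} ⇒ r = 3
Repeat: σ,t,B; free: ω
RREF:
  r0: [   1    0    0    0]
  r1: [   0    1   -1    0]
  r2: [   0    0    0    1]
Fix exponent of ω at 1; solve each RREF row for its pivot's exponent:
  r0: exp(σ) + (0)·1 = 0 ⇒ exp(σ) = 0
  r1: exp(t) + (-1)·1 = 0 ⇒ exp(t) = 1
  r2: exp(B) + (0)·1 = 0 ⇒ exp(B) = 0
Π_1 = t · ω

["0", "1", "1", "0"]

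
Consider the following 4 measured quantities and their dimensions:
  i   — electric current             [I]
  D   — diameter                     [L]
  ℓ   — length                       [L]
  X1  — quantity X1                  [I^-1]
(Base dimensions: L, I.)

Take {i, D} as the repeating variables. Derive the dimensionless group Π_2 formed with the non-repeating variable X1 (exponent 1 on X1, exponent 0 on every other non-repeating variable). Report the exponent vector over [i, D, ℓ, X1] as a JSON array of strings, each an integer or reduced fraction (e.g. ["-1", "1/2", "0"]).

["1", "0", "0", "1"]

Write exponents as rows L,I / cols i,D,ℓ,X1:
  L: [ 0  1  1  0]
  I: [ 1  0  0 -1]
RREF → pivots at {i,D} ⇒ r = 2
Pivot set = {i,D}, free = {ℓ,X1}
RREF:
  r0: [   1    0    0   -1]
  r1: [   0    1    1    0]
Fix exponent of X1 at 1, ℓ at 0; solve each RREF row for its pivot's exponent:
  r0: exp(i) + (-1)·1 = 0 ⇒ exp(i) = 1
  r1: exp(D) + (0)·1 = 0 ⇒ exp(D) = 0
Π_2 = i · X1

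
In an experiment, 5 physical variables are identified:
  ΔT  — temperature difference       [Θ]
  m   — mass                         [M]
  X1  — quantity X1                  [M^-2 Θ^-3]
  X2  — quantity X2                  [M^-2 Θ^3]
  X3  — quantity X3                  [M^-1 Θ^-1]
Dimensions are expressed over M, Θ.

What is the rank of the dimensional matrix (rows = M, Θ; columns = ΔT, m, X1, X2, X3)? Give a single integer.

2

Write exponents as rows M,Θ / cols ΔT,m,X1,X2,X3:
  M: [ 0  1 -2 -2 -1]
  Θ: [ 1  0 -3  3 -1]
Echelon form has 2 nonzero rows (pivots: ΔT,m)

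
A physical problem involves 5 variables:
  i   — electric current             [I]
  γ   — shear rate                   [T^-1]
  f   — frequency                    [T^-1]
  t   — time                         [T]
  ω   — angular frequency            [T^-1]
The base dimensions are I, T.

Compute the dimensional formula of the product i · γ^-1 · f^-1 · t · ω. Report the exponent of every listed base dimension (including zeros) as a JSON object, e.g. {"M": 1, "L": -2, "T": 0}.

{"I": 1, "T": 2}

Dimensional matrix (I×T by i×γ×f×t×ω):
  I: [ 1  0  0  0  0]
  T: [ 0 -1 -1  1 -1]
  [I]: (1)·1+(-1)·0+(-1)·0+(1)·0+(1)·0 = 1
  [T]: (1)·0+(-1)·-1+(-1)·-1+(1)·1+(1)·-1 = 2
⇒ I T^2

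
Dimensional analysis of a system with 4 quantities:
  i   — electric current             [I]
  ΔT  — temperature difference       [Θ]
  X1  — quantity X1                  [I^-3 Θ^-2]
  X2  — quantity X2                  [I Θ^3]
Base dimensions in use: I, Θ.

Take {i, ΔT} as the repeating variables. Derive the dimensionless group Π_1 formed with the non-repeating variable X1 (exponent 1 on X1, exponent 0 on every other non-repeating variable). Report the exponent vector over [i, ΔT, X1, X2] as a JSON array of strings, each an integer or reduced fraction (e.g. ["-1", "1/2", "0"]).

Write exponents as rows I,Θ / cols i,ΔT,X1,X2:
  I: [ 1  0 -3  1]
  Θ: [ 0  1 -2  3]
Echelon form has 2 nonzero rows (pivots: i,ΔT)
Repeat: i,ΔT; free: X1,X2
RREF:
  r0: [   1    0   -3    1]
  r1: [   0    1   -2    3]
Fix exponent of X1 at 1, X2 at 0; solve each RREF row for its pivot's exponent:
  r0: exp(i) + (-3)·1 = 0 ⇒ exp(i) = 3
  r1: exp(ΔT) + (-2)·1 = 0 ⇒ exp(ΔT) = 2
Π_1 = i^3 · ΔT^2 · X1

["3", "2", "1", "0"]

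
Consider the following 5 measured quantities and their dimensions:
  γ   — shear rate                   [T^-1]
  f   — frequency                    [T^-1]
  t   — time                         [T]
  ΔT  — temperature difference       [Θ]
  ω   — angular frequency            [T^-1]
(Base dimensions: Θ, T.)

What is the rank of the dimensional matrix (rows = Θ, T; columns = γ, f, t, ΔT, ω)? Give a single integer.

Dimensional matrix (Θ×T by γ×f×t×ΔT×ω):
  Θ: [ 0  0  0  1  0]
  T: [-1 -1  1  0 -1]
RREF → pivots at {γ,ΔT} ⇒ r = 2

2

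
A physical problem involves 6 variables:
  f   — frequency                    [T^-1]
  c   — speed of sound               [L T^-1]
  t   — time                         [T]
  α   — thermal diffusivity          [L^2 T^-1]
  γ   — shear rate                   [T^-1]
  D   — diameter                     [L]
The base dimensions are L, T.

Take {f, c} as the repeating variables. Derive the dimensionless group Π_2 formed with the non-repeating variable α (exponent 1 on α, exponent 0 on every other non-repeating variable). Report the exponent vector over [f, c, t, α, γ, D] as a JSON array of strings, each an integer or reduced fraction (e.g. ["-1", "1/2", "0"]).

["1", "-2", "0", "1", "0", "0"]

Exponent matrix [L,T] × [f,c,t,α,γ,D]:
  L: [ 0  1  0  2  0  1]
  T: [-1 -1  1 -1 -1  0]
RREF → pivots at {f,c} ⇒ r = 2
Pivot set = {f,c}, free = {t,α,γ,D}
RREF:
  r0: [   1    0   -1   -1    1   -1]
  r1: [   0    1    0    2    0    1]
Fix exponent of α at 1, t at 0, γ at 0, D at 0; solve each RREF row for its pivot's exponent:
  r0: exp(f) + (-1)·1 = 0 ⇒ exp(f) = 1
  r1: exp(c) + (2)·1 = 0 ⇒ exp(c) = -2
Π_2 = f · c^-2 · α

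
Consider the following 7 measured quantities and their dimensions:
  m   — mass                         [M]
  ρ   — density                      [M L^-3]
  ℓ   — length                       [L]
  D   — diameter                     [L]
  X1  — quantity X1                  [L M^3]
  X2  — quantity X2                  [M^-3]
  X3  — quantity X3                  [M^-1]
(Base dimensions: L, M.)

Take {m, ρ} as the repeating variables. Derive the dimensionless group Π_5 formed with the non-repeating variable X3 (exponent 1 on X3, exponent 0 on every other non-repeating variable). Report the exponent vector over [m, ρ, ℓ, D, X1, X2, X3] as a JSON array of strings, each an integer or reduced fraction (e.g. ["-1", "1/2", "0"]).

["1", "0", "0", "0", "0", "0", "1"]

Write exponents as rows L,M / cols m,ρ,ℓ,D,X1,X2,X3:
  L: [ 0 -3  1  1  1  0  0]
  M: [ 1  1  0  0  3 -3 -1]
Row reduction gives pivot columns m,ρ; rank = 2
Repeat: m,ρ; free: ℓ,D,X1,X2,X3
RREF:
  r0: [   1    0  1/3  1/3 10/3   -3   -1]
  r1: [   0    1 -1/3 -1/3 -1/3    0    0]
Fix exponent of X3 at 1, ℓ at 0, D at 0, X1 at 0, X2 at 0; solve each RREF row for its pivot's exponent:
  r0: exp(m) + (-1)·1 = 0 ⇒ exp(m) = 1
  r1: exp(ρ) + (0)·1 = 0 ⇒ exp(ρ) = 0
Π_5 = m · X3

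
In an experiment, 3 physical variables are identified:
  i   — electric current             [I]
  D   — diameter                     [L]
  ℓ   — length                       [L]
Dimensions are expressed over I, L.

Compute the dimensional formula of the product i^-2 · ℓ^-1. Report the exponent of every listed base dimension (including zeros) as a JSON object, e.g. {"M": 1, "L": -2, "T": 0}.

{"I": -2, "L": -1}

Write exponents as rows I,L / cols i,D,ℓ:
  I: [ 1  0  0]
  L: [ 0  1  1]
  [I]: (-2)·1+(-1)·0 = -2
  [L]: (-2)·0+(-1)·1 = -1
⇒ I^-2 L^-1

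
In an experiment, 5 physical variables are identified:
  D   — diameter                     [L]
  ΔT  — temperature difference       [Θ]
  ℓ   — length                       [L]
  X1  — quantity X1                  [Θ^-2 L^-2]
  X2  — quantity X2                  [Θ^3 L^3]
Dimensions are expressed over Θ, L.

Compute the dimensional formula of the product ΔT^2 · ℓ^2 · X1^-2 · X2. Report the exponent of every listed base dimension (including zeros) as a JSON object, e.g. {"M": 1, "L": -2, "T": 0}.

Dimensional matrix (Θ×L by D×ΔT×ℓ×X1×X2):
  Θ: [ 0  1  0 -2  3]
  L: [ 1  0  1 -2  3]
  [Θ]: (2)·1+(2)·0+(-2)·-2+(1)·3 = 9
  [L]: (2)·0+(2)·1+(-2)·-2+(1)·3 = 9
⇒ Θ^9 L^9

{"Θ": 9, "L": 9}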